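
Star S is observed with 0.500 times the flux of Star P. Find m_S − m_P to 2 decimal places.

0.75

m_S − m_P = −2.5 log₁₀(F_S/F_P) = −2.5 log₁₀(0.500) = −2.5 × (-0.301) = 0.753.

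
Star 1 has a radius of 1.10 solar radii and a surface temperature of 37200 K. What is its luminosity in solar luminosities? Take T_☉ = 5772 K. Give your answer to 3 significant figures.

L/L_☉ = (R/R_☉)² (T/T_☉)⁴ = (1.10)² × (37200/5772)⁴
       = 1.210 × (6.445)⁴ = 1.210 × 1725 = 2088.

2.09×10^3 solar luminosities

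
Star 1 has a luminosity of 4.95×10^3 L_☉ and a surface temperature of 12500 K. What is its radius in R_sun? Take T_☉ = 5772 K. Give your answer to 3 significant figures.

15.0 R_sun

R/R_☉ = √(L/L_☉) / (T/T_☉)² = √(4.95×10^3) / (2.166)²
       = 70.36 / 4.690 = 15.00.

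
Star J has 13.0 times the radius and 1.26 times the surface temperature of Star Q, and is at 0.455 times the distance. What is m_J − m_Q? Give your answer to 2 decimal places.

-8.28

L_J/L_Q = (13.0)²(1.26)⁴ = 426.0.
F_J/F_Q = (L_J/L_Q)/(d_J/d_Q)² = 426.0/0.2070 = 2058.
m_J − m_Q = −2.5 log₁₀(2058) = -8.28.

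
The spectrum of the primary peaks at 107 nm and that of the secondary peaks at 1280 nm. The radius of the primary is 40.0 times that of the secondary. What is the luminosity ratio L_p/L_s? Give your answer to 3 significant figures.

3.28×10^7

Wien's law gives T ∝ 1/λ_max, so T_p/T_s = λ_s/λ_p = 1280/107 = 11.96.
Then L ∝ R²T⁴ gives L_p/L_s = (40.0)² × (11.96)⁴ = 1600 × 2.048×10^4 = 3.277×10^7.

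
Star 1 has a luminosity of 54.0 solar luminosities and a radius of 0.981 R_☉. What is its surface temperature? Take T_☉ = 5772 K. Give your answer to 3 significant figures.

1.58×10^4 K

T/T_☉ = (L/L_☉)^(1/4) / (R/R_☉)^(1/2)
T = 5772 × (54.0)^(1/4) / √(0.981) = 5772 × 2.711 / 0.9905 = 1.580×10^4 K.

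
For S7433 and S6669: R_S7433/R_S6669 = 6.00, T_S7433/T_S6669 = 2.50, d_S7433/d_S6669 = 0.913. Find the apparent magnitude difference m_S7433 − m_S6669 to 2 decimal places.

L_S7433/L_S6669 = (6.00)²(2.50)⁴ = 1406.
F_S7433/F_S6669 = (L_S7433/L_S6669)/(d_S7433/d_S6669)² = 1406/0.8336 = 1687.
m_S7433 − m_S6669 = −2.5 log₁₀(1687) = -8.07.

-8.07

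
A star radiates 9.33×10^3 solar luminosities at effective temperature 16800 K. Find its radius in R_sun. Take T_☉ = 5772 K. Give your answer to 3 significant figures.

11.4 R_sun

R/R_☉ = √(L/L_☉) / (T/T_☉)² = √(9.33×10^3) / (2.911)²
       = 96.59 / 8.472 = 11.40.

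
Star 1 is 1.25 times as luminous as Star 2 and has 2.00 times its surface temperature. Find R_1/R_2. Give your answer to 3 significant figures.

0.280

L ∝ R²T⁴ gives R ∝ √L / T², so
R_1/R_2 = √(1.25) / (2.00)² = 1.118 / 4.000 = 0.2795.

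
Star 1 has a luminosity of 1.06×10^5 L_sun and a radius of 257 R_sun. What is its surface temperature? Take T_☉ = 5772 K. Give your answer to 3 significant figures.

6.50×10^3 K

T/T_☉ = (L/L_☉)^(1/4) / (R/R_☉)^(1/2)
T = 5772 × (1.06×10^5)^(1/4) / √(257) = 5772 × 18.04 / 16.03 = 6497 K.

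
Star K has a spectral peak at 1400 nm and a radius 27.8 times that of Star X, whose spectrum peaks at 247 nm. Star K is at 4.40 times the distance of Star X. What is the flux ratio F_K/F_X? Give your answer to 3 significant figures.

0.0387

Wien's law: T_K/T_X = λ_X/λ_K = 247/1400 = 0.1764.
L_K/L_X = (R_K/R_X)²(T_K/T_X)⁴ = (27.8)²(0.1764)⁴ = 0.7488.
F_K/F_X = (L_K/L_X)/(d_K/d_X)² = 0.7488/(4.40)² = 0.03868.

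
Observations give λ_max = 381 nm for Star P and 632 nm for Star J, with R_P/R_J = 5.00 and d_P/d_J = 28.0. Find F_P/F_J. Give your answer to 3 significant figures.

Wien's law: T_P/T_J = λ_J/λ_P = 632/381 = 1.659.
L_P/L_J = (R_P/R_J)²(T_P/T_J)⁴ = (5.00)²(1.659)⁴ = 189.3.
F_P/F_J = (L_P/L_J)/(d_P/d_J)² = 189.3/(28.0)² = 0.2414.

0.241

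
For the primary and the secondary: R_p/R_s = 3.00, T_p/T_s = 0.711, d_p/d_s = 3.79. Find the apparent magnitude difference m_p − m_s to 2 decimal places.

L_p/L_s = (3.00)²(0.711)⁴ = 2.300.
F_p/F_s = (L_p/L_s)/(d_p/d_s)² = 2.300/14.36 = 0.1601.
m_p − m_s = −2.5 log₁₀(0.1601) = 1.99.

1.99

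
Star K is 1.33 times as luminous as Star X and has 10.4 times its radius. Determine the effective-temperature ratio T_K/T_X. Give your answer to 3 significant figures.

0.333

L ∝ R²T⁴ gives T ∝ (L/R²)^(1/4), so
T_K/T_X = (1.33 / 10.4²)^(1/4) = (0.01230)^(1/4) = 0.3330.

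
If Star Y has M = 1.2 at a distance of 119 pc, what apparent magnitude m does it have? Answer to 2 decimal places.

m = M + 5 log₁₀(d/10 pc) = 1.2 + 5 log₁₀(119/10)
  = 1.2 + 5 × 1.076 = 1.2 + 5.38 = 6.58.

6.58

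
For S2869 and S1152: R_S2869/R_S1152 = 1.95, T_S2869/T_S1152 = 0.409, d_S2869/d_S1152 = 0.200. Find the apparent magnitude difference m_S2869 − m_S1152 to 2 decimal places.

-1.06

L_S2869/L_S1152 = (1.95)²(0.409)⁴ = 0.1064.
F_S2869/F_S1152 = (L_S2869/L_S1152)/(d_S2869/d_S1152)² = 0.1064/0.04000 = 2.660.
m_S2869 − m_S1152 = −2.5 log₁₀(2.660) = -1.06.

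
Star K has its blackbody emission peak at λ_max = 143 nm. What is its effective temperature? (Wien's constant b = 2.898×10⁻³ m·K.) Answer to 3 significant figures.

T = b/λ_max = 2.898×10⁻³ / (143×10⁻⁹) = 2.027×10^4 K.

2.03×10^4 K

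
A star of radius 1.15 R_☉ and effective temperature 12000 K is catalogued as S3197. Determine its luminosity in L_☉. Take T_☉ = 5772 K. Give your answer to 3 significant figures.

24.7 L_☉

L/L_☉ = (R/R_☉)² (T/T_☉)⁴ = (1.15)² × (12000/5772)⁴
       = 1.322 × (2.079)⁴ = 1.322 × 18.68 = 24.71.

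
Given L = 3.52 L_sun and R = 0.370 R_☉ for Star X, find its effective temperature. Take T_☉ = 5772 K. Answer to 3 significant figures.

1.30×10^4 K

T/T_☉ = (L/L_☉)^(1/4) / (R/R_☉)^(1/2)
T = 5772 × (3.52)^(1/4) / √(0.370) = 5772 × 1.370 / 0.6083 = 1.300×10^4 K.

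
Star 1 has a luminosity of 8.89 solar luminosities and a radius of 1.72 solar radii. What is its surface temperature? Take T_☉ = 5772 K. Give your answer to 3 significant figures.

7.60×10^3 K

T/T_☉ = (L/L_☉)^(1/4) / (R/R_☉)^(1/2)
T = 5772 × (8.89)^(1/4) / √(1.72) = 5772 × 1.727 / 1.311 = 7600 K.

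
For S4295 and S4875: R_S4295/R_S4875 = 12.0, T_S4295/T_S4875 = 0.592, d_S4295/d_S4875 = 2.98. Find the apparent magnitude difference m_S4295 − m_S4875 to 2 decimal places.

L_S4295/L_S4875 = (12.0)²(0.592)⁴ = 17.69.
F_S4295/F_S4875 = (L_S4295/L_S4875)/(d_S4295/d_S4875)² = 17.69/8.880 = 1.992.
m_S4295 − m_S4875 = −2.5 log₁₀(1.992) = -0.75.

-0.75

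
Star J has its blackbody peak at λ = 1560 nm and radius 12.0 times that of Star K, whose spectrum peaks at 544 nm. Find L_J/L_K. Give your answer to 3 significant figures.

2.13

Wien's law gives T ∝ 1/λ_max, so T_J/T_K = λ_K/λ_J = 544/1560 = 0.3487.
Then L ∝ R²T⁴ gives L_J/L_K = (12.0)² × (0.3487)⁴ = 144.0 × 0.01479 = 2.129.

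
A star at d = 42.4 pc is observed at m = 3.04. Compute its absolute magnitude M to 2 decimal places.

M = m − 5 log₁₀(d/10 pc) = 3.04 − 5 log₁₀(42.4/10)
  = 3.04 − 5 × 0.627 = 3.04 − 3.14 = -0.10.

-0.10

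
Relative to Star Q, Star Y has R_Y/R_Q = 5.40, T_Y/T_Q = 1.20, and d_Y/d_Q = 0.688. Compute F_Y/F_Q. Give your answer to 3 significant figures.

128

L_Y/L_Q = (R_Y/R_Q)²(T_Y/T_Q)⁴ = (5.40)² × (1.20)⁴ = 60.47.
F_Y/F_Q = (L_Y/L_Q)/(d_Y/d_Q)² = 60.47 / (0.688)² = 127.7.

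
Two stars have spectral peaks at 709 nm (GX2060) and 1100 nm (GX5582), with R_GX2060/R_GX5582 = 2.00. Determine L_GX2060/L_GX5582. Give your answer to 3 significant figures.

Wien's law gives T ∝ 1/λ_max, so T_GX2060/T_GX5582 = λ_GX5582/λ_GX2060 = 1100/709 = 1.551.
Then L ∝ R²T⁴ gives L_GX2060/L_GX5582 = (2.00)² × (1.551)⁴ = 4.000 × 5.794 = 23.18.

23.2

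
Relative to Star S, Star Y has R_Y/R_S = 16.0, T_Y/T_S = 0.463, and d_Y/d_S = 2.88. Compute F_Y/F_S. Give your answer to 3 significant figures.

L_Y/L_S = (R_Y/R_S)²(T_Y/T_S)⁴ = (16.0)² × (0.463)⁴ = 11.76.
F_Y/F_S = (L_Y/L_S)/(d_Y/d_S)² = 11.76 / (2.88)² = 1.418.

1.42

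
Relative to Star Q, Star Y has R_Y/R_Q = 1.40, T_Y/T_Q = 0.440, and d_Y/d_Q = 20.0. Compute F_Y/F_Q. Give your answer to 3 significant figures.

L_Y/L_Q = (R_Y/R_Q)²(T_Y/T_Q)⁴ = (1.40)² × (0.440)⁴ = 0.07346.
F_Y/F_Q = (L_Y/L_Q)/(d_Y/d_Q)² = 0.07346 / (20.0)² = 1.837×10^-4.

1.84×10^-4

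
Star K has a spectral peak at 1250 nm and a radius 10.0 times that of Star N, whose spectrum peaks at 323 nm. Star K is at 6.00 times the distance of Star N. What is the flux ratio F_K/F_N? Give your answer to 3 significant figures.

0.0124

Wien's law: T_K/T_N = λ_N/λ_K = 323/1250 = 0.2584.
L_K/L_N = (R_K/R_N)²(T_K/T_N)⁴ = (10.0)²(0.2584)⁴ = 0.4458.
F_K/F_N = (L_K/L_N)/(d_K/d_N)² = 0.4458/(6.00)² = 0.01238.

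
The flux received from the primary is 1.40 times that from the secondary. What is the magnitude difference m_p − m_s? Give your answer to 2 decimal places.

m_p − m_s = −2.5 log₁₀(F_p/F_s) = −2.5 log₁₀(1.40) = −2.5 × (0.146) = -0.365.

-0.37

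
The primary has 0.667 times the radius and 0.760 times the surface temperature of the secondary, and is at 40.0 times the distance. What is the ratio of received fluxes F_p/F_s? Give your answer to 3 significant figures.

L_p/L_s = (R_p/R_s)²(T_p/T_s)⁴ = (0.667)² × (0.760)⁴ = 0.1484.
F_p/F_s = (L_p/L_s)/(d_p/d_s)² = 0.1484 / (40.0)² = 9.277×10^-5.

9.28×10^-5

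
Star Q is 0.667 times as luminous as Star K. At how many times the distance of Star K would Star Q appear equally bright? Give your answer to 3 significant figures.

0.817

Equal flux requires L_Q/d_Q² = L_K/d_K², so d_Q/d_K = √(L_Q/L_K)
= √(0.667) = 0.8167.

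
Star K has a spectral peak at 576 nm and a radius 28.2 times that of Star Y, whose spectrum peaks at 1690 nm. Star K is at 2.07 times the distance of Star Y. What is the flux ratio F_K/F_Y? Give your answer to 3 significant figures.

Wien's law: T_K/T_Y = λ_Y/λ_K = 1690/576 = 2.934.
L_K/L_Y = (R_K/R_Y)²(T_K/T_Y)⁴ = (28.2)²(2.934)⁴ = 5.893×10^4.
F_K/F_Y = (L_K/L_Y)/(d_K/d_Y)² = 5.893×10^4/(2.07)² = 1.375×10^4.

1.38×10^4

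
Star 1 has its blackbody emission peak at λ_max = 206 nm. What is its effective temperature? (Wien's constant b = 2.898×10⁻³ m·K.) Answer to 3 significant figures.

T = b/λ_max = 2.898×10⁻³ / (206×10⁻⁹) = 1.407×10^4 K.

1.41×10^4 K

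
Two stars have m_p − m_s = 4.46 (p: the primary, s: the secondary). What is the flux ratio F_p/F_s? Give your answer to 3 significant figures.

0.0164

F_p/F_s = 10^(−(m_p − m_s)/2.5) = 10^(-4.46/2.5) = 10^-1.784 = 0.01644.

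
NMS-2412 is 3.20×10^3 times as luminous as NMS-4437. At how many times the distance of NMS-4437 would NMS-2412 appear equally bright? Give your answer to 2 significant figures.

57

Equal flux requires L_NMS-2412/d_NMS-2412² = L_NMS-4437/d_NMS-4437², so d_NMS-2412/d_NMS-4437 = √(L_NMS-2412/L_NMS-4437)
= √(3.20×10^3) = 56.57.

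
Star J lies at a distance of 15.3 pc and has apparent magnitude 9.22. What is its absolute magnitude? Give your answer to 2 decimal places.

M = m − 5 log₁₀(d/10 pc) = 9.22 − 5 log₁₀(15.3/10)
  = 9.22 − 5 × 0.185 = 9.22 − 0.92 = 8.30.

8.30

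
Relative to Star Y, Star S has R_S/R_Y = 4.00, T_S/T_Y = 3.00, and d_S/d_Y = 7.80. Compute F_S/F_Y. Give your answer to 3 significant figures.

21.3

L_S/L_Y = (R_S/R_Y)²(T_S/T_Y)⁴ = (4.00)² × (3.00)⁴ = 1296.
F_S/F_Y = (L_S/L_Y)/(d_S/d_Y)² = 1296 / (7.80)² = 21.30.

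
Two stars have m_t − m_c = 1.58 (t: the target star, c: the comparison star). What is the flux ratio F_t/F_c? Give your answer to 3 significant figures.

0.233

F_t/F_c = 10^(−(m_t − m_c)/2.5) = 10^(-1.58/2.5) = 10^-0.632 = 0.2333.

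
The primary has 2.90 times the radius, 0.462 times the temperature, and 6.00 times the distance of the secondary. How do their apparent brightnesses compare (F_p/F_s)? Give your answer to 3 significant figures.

0.0106

L_p/L_s = (R_p/R_s)²(T_p/T_s)⁴ = (2.90)² × (0.462)⁴ = 0.3831.
F_p/F_s = (L_p/L_s)/(d_p/d_s)² = 0.3831 / (6.00)² = 0.01064.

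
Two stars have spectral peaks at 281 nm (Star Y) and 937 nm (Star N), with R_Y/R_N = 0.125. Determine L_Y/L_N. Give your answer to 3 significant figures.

1.93

Wien's law gives T ∝ 1/λ_max, so T_Y/T_N = λ_N/λ_Y = 937/281 = 3.335.
Then L ∝ R²T⁴ gives L_Y/L_N = (0.125)² × (3.335)⁴ = 0.01562 × 123.6 = 1.932.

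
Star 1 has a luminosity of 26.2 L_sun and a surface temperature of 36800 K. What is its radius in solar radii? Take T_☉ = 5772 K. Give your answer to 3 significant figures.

0.126 solar radii

R/R_☉ = √(L/L_☉) / (T/T_☉)² = √(26.2) / (6.376)²
       = 5.119 / 40.65 = 0.1259.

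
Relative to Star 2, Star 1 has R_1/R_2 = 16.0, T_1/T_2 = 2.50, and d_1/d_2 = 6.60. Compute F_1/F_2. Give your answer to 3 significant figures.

L_1/L_2 = (R_1/R_2)²(T_1/T_2)⁴ = (16.0)² × (2.50)⁴ = 1.000×10^4.
F_1/F_2 = (L_1/L_2)/(d_1/d_2)² = 1.000×10^4 / (6.60)² = 229.6.

230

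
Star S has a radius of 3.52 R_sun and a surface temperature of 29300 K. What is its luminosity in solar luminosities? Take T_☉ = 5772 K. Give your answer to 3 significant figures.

L/L_☉ = (R/R_☉)² (T/T_☉)⁴ = (3.52)² × (29300/5772)⁴
       = 12.39 × (5.076)⁴ = 12.39 × 664.0 = 8227.

8.23×10^3 solar luminosities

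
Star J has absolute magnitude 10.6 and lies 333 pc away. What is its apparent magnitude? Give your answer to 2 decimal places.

m = M + 5 log₁₀(d/10 pc) = 10.6 + 5 log₁₀(333/10)
  = 10.6 + 5 × 1.522 = 10.6 + 7.61 = 18.21.

18.21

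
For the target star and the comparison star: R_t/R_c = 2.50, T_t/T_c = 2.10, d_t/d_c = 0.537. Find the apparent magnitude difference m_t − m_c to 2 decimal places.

-6.56

L_t/L_c = (2.50)²(2.10)⁴ = 121.6.
F_t/F_c = (L_t/L_c)/(d_t/d_c)² = 121.6/0.2884 = 421.5.
m_t − m_c = −2.5 log₁₀(421.5) = -6.56.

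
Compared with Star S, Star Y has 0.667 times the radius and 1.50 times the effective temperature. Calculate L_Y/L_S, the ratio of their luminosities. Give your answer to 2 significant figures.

2.3

From the Stefan–Boltzmann law, L ∝ R²T⁴, so
L_Y/L_S = (R_Y/R_S)² (T_Y/T_S)⁴ = (0.667)² × (1.50)⁴ = 0.4449 × 5.062 = 2.252.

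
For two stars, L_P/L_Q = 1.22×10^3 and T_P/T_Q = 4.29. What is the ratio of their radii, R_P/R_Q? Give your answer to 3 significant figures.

L ∝ R²T⁴ gives R ∝ √L / T², so
R_P/R_Q = √(1.22×10^3) / (4.29)² = 34.93 / 18.40 = 1.898.

1.90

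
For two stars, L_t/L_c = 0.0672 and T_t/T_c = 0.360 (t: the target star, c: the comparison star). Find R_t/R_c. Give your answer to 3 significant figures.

L ∝ R²T⁴ gives R ∝ √L / T², so
R_t/R_c = √(0.0672) / (0.360)² = 0.2592 / 0.1296 = 2.000.

2.00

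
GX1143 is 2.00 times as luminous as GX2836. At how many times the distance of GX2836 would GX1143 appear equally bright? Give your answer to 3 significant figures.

Equal flux requires L_GX1143/d_GX1143² = L_GX2836/d_GX2836², so d_GX1143/d_GX2836 = √(L_GX1143/L_GX2836)
= √(2.00) = 1.414.

1.41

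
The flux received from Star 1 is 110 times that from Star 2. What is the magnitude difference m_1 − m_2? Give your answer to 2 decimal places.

m_1 − m_2 = −2.5 log₁₀(F_1/F_2) = −2.5 log₁₀(110) = −2.5 × (2.041) = -5.103.

-5.10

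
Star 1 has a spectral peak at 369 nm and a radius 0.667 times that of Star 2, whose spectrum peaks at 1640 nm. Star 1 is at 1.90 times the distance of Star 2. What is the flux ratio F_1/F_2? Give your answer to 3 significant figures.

48.1

Wien's law: T_1/T_2 = λ_2/λ_1 = 1640/369 = 4.444.
L_1/L_2 = (R_1/R_2)²(T_1/T_2)⁴ = (0.667)²(4.444)⁴ = 173.6.
F_1/F_2 = (L_1/L_2)/(d_1/d_2)² = 173.6/(1.90)² = 48.09.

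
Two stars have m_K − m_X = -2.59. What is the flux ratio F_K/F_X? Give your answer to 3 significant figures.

10.9

F_K/F_X = 10^(−(m_K − m_X)/2.5) = 10^(2.59/2.5) = 10^1.036 = 10.86.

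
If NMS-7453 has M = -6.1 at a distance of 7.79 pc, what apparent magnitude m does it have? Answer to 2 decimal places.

-6.64

m = M + 5 log₁₀(d/10 pc) = -6.1 + 5 log₁₀(7.79/10)
  = -6.1 + 5 × -0.108 = -6.1 + -0.54 = -6.64.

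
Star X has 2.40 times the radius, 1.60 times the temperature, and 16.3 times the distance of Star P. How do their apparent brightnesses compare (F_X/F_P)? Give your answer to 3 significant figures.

L_X/L_P = (R_X/R_P)²(T_X/T_P)⁴ = (2.40)² × (1.60)⁴ = 37.75.
F_X/F_P = (L_X/L_P)/(d_X/d_P)² = 37.75 / (16.3)² = 0.1421.

0.142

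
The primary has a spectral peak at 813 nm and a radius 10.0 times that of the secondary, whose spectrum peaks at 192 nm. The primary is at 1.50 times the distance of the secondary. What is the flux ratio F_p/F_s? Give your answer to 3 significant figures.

0.138

Wien's law: T_p/T_s = λ_s/λ_p = 192/813 = 0.2362.
L_p/L_s = (R_p/R_s)²(T_p/T_s)⁴ = (10.0)²(0.2362)⁴ = 0.3111.
F_p/F_s = (L_p/L_s)/(d_p/d_s)² = 0.3111/(1.50)² = 0.1382.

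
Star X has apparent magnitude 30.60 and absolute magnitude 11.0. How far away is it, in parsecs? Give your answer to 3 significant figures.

m − M = 5 log₁₀(d/10 pc)
30.60 − (11.0) = 19.60 = 5 log₁₀(d/10)
d = 10 × 10^(19.60/5) = 10 × 10^3.920 = 8.318×10^4 pc.

8.32×10^4 pc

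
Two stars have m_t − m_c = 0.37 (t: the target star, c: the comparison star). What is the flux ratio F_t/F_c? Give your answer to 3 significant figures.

F_t/F_c = 10^(−(m_t − m_c)/2.5) = 10^(-0.37/2.5) = 10^-0.148 = 0.7112.

0.711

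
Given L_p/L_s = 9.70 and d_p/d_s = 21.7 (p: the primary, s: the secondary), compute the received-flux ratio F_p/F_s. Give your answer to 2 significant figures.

0.021

F = L/(4πd²), so F_p/F_s = (L_p/L_s) / (d_p/d_s)²
= 9.70 / (21.7)² = 9.70 / 470.9 = 0.02060.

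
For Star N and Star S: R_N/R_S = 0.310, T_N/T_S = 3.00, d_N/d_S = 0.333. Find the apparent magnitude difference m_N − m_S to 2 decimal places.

L_N/L_S = (0.310)²(3.00)⁴ = 7.784.
F_N/F_S = (L_N/L_S)/(d_N/d_S)² = 7.784/0.1109 = 70.20.
m_N − m_S = −2.5 log₁₀(70.20) = -4.62.

-4.62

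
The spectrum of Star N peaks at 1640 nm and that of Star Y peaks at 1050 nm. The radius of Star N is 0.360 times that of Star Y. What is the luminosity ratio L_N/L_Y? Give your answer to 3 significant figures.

0.0218

Wien's law gives T ∝ 1/λ_max, so T_N/T_Y = λ_Y/λ_N = 1050/1640 = 0.6402.
Then L ∝ R²T⁴ gives L_N/L_Y = (0.360)² × (0.6402)⁴ = 0.1296 × 0.1680 = 0.02178.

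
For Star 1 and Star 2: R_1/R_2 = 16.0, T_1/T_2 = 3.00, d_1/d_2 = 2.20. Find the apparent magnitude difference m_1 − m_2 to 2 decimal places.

L_1/L_2 = (16.0)²(3.00)⁴ = 2.074×10^4.
F_1/F_2 = (L_1/L_2)/(d_1/d_2)² = 2.074×10^4/4.840 = 4284.
m_1 − m_2 = −2.5 log₁₀(4284) = -9.08.

-9.08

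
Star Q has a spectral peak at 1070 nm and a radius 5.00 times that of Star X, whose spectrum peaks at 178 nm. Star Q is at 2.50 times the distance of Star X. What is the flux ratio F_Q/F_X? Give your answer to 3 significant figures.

Wien's law: T_Q/T_X = λ_X/λ_Q = 178/1070 = 0.1664.
L_Q/L_X = (R_Q/R_X)²(T_Q/T_X)⁴ = (5.00)²(0.1664)⁴ = 0.01915.
F_Q/F_X = (L_Q/L_X)/(d_Q/d_X)² = 0.01915/(2.50)² = 0.003063.

0.00306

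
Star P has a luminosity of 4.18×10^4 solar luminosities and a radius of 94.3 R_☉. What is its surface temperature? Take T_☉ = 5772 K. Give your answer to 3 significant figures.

T/T_☉ = (L/L_☉)^(1/4) / (R/R_☉)^(1/2)
T = 5772 × (4.18×10^4)^(1/4) / √(94.3) = 5772 × 14.30 / 9.711 = 8499 K.

8.50×10^3 K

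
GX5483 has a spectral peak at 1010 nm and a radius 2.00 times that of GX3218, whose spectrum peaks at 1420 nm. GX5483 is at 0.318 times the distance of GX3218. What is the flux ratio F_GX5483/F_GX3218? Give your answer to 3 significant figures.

Wien's law: T_GX5483/T_GX3218 = λ_GX3218/λ_GX5483 = 1420/1010 = 1.406.
L_GX5483/L_GX3218 = (R_GX5483/R_GX3218)²(T_GX5483/T_GX3218)⁴ = (2.00)²(1.406)⁴ = 15.63.
F_GX5483/F_GX3218 = (L_GX5483/L_GX3218)/(d_GX5483/d_GX3218)² = 15.63/(0.318)² = 154.6.

155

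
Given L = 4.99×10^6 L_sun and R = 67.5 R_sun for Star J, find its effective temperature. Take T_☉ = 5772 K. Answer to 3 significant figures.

3.32×10^4 K

T/T_☉ = (L/L_☉)^(1/4) / (R/R_☉)^(1/2)
T = 5772 × (4.99×10^6)^(1/4) / √(67.5) = 5772 × 47.26 / 8.216 = 3.320×10^4 K.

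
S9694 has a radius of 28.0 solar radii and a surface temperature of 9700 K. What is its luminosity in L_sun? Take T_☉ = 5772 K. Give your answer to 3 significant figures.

6.25×10^3 L_sun

L/L_☉ = (R/R_☉)² (T/T_☉)⁴ = (28.0)² × (9700/5772)⁴
       = 784.0 × (1.681)⁴ = 784.0 × 7.976 = 6253.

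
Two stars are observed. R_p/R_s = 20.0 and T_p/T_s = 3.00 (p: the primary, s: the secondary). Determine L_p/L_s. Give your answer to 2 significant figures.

From the Stefan–Boltzmann law, L ∝ R²T⁴, so
L_p/L_s = (R_p/R_s)² (T_p/T_s)⁴ = (20.0)² × (3.00)⁴ = 400.0 × 81.00 = 3.240×10^4.

3.2×10^4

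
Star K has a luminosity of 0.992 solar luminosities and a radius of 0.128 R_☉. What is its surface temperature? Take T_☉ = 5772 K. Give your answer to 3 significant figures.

1.61×10^4 K

T/T_☉ = (L/L_☉)^(1/4) / (R/R_☉)^(1/2)
T = 5772 × (0.992)^(1/4) / √(0.128) = 5772 × 0.9980 / 0.3578 = 1.610×10^4 K.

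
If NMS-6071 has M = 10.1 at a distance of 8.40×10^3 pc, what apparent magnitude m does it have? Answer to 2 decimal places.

24.72

m = M + 5 log₁₀(d/10 pc) = 10.1 + 5 log₁₀(8.40×10^3/10)
  = 10.1 + 5 × 2.924 = 10.1 + 14.62 = 24.72.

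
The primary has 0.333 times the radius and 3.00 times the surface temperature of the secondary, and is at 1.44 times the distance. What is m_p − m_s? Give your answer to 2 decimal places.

-1.59

L_p/L_s = (0.333)²(3.00)⁴ = 8.982.
F_p/F_s = (L_p/L_s)/(d_p/d_s)² = 8.982/2.074 = 4.332.
m_p − m_s = −2.5 log₁₀(4.332) = -1.59.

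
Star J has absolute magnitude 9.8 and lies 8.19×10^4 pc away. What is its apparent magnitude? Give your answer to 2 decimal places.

m = M + 5 log₁₀(d/10 pc) = 9.8 + 5 log₁₀(8.19×10^4/10)
  = 9.8 + 5 × 3.913 = 9.8 + 19.57 = 29.37.

29.37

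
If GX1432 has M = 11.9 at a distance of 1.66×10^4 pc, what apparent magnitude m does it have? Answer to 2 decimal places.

m = M + 5 log₁₀(d/10 pc) = 11.9 + 5 log₁₀(1.66×10^4/10)
  = 11.9 + 5 × 3.220 = 11.9 + 16.10 = 28.00.

28.00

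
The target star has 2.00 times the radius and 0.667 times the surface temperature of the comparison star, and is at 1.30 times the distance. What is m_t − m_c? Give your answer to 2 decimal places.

0.82

L_t/L_c = (2.00)²(0.667)⁴ = 0.7917.
F_t/F_c = (L_t/L_c)/(d_t/d_c)² = 0.7917/1.690 = 0.4685.
m_t − m_c = −2.5 log₁₀(0.4685) = 0.82.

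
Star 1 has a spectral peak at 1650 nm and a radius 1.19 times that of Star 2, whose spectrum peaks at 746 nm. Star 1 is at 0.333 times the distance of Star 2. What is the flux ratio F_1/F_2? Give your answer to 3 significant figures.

Wien's law: T_1/T_2 = λ_2/λ_1 = 746/1650 = 0.4521.
L_1/L_2 = (R_1/R_2)²(T_1/T_2)⁴ = (1.19)²(0.4521)⁴ = 0.05917.
F_1/F_2 = (L_1/L_2)/(d_1/d_2)² = 0.05917/(0.333)² = 0.5336.

0.534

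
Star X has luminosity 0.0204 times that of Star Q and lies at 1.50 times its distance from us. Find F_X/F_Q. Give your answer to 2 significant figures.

F = L/(4πd²), so F_X/F_Q = (L_X/L_Q) / (d_X/d_Q)²
= 0.0204 / (1.50)² = 0.0204 / 2.250 = 0.009067.

0.0091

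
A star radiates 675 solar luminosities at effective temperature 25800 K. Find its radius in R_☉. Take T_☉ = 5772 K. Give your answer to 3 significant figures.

R/R_☉ = √(L/L_☉) / (T/T_☉)² = √(675) / (4.470)²
       = 25.98 / 19.98 = 1.300.

1.30 R_☉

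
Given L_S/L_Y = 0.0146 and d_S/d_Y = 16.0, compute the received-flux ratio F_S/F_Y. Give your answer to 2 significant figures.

F = L/(4πd²), so F_S/F_Y = (L_S/L_Y) / (d_S/d_Y)²
= 0.0146 / (16.0)² = 0.0146 / 256.0 = 5.703×10^-5.

5.7×10^-5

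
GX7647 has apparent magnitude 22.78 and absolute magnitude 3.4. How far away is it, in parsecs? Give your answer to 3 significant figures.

7.52×10^4 pc

m − M = 5 log₁₀(d/10 pc)
22.78 − (3.4) = 19.38 = 5 log₁₀(d/10)
d = 10 × 10^(19.38/5) = 10 × 10^3.876 = 7.516×10^4 pc.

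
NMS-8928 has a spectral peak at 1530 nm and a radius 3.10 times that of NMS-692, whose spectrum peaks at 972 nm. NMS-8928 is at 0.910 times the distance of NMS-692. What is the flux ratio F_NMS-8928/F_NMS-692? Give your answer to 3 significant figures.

1.89

Wien's law: T_NMS-8928/T_NMS-692 = λ_NMS-692/λ_NMS-8928 = 972/1530 = 0.6353.
L_NMS-8928/L_NMS-692 = (R_NMS-8928/R_NMS-692)²(T_NMS-8928/T_NMS-692)⁴ = (3.10)²(0.6353)⁴ = 1.565.
F_NMS-8928/F_NMS-692 = (L_NMS-8928/L_NMS-692)/(d_NMS-8928/d_NMS-692)² = 1.565/(0.910)² = 1.890.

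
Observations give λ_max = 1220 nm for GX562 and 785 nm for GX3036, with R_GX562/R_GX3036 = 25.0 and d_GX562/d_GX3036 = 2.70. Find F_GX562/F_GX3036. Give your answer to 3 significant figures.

Wien's law: T_GX562/T_GX3036 = λ_GX3036/λ_GX562 = 785/1220 = 0.6434.
L_GX562/L_GX3036 = (R_GX562/R_GX3036)²(T_GX562/T_GX3036)⁴ = (25.0)²(0.6434)⁴ = 107.1.
F_GX562/F_GX3036 = (L_GX562/L_GX3036)/(d_GX562/d_GX3036)² = 107.1/(2.70)² = 14.70.

14.7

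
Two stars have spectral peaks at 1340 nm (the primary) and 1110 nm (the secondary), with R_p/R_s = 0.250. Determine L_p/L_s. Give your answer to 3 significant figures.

0.0294

Wien's law gives T ∝ 1/λ_max, so T_p/T_s = λ_s/λ_p = 1110/1340 = 0.8284.
Then L ∝ R²T⁴ gives L_p/L_s = (0.250)² × (0.8284)⁴ = 0.06250 × 0.4708 = 0.02943.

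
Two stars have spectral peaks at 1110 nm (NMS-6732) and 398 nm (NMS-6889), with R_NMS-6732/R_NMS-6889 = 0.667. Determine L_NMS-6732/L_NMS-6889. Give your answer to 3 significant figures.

0.00735

Wien's law gives T ∝ 1/λ_max, so T_NMS-6732/T_NMS-6889 = λ_NMS-6889/λ_NMS-6732 = 398/1110 = 0.3586.
Then L ∝ R²T⁴ gives L_NMS-6732/L_NMS-6889 = (0.667)² × (0.3586)⁴ = 0.4449 × 0.01653 = 0.007353.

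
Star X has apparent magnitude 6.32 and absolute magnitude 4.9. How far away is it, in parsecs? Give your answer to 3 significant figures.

19.2 pc

m − M = 5 log₁₀(d/10 pc)
6.32 − (4.9) = 1.42 = 5 log₁₀(d/10)
d = 10 × 10^(1.42/5) = 10 × 10^0.284 = 19.23 pc.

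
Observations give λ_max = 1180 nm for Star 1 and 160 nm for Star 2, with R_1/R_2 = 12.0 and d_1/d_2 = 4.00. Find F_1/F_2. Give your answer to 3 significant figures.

Wien's law: T_1/T_2 = λ_2/λ_1 = 160/1180 = 0.1356.
L_1/L_2 = (R_1/R_2)²(T_1/T_2)⁴ = (12.0)²(0.1356)⁴ = 0.04868.
F_1/F_2 = (L_1/L_2)/(d_1/d_2)² = 0.04868/(4.00)² = 0.003042.

0.00304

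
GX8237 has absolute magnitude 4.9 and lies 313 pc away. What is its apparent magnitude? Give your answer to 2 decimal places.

12.38

m = M + 5 log₁₀(d/10 pc) = 4.9 + 5 log₁₀(313/10)
  = 4.9 + 5 × 1.496 = 4.9 + 7.48 = 12.38.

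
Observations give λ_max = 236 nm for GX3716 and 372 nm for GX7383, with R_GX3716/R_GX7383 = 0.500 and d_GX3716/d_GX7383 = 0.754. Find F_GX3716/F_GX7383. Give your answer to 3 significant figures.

2.71

Wien's law: T_GX3716/T_GX7383 = λ_GX7383/λ_GX3716 = 372/236 = 1.576.
L_GX3716/L_GX7383 = (R_GX3716/R_GX7383)²(T_GX3716/T_GX7383)⁴ = (0.500)²(1.576)⁴ = 1.543.
F_GX3716/F_GX7383 = (L_GX3716/L_GX7383)/(d_GX3716/d_GX7383)² = 1.543/(0.754)² = 2.715.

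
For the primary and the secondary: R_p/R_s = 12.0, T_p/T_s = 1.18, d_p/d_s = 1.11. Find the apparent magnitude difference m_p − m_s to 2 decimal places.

-5.89

L_p/L_s = (12.0)²(1.18)⁴ = 279.2.
F_p/F_s = (L_p/L_s)/(d_p/d_s)² = 279.2/1.232 = 226.6.
m_p − m_s = −2.5 log₁₀(226.6) = -5.89.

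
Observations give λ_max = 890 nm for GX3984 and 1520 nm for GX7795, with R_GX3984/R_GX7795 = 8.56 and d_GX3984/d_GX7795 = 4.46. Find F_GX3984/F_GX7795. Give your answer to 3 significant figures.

Wien's law: T_GX3984/T_GX7795 = λ_GX7795/λ_GX3984 = 1520/890 = 1.708.
L_GX3984/L_GX7795 = (R_GX3984/R_GX7795)²(T_GX3984/T_GX7795)⁴ = (8.56)²(1.708)⁴ = 623.4.
F_GX3984/F_GX7795 = (L_GX3984/L_GX7795)/(d_GX3984/d_GX7795)² = 623.4/(4.46)² = 31.34.

31.3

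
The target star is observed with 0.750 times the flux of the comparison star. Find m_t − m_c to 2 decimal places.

m_t − m_c = −2.5 log₁₀(F_t/F_c) = −2.5 log₁₀(0.750) = −2.5 × (-0.125) = 0.312.

0.31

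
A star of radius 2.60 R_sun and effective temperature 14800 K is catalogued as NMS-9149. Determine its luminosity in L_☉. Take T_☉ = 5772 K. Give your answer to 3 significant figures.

L/L_☉ = (R/R_☉)² (T/T_☉)⁴ = (2.60)² × (14800/5772)⁴
       = 6.760 × (2.564)⁴ = 6.760 × 43.23 = 292.2.

292 L_☉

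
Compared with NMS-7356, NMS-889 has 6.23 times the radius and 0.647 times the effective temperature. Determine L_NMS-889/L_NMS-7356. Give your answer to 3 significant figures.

From the Stefan–Boltzmann law, L ∝ R²T⁴, so
L_NMS-889/L_NMS-7356 = (R_NMS-889/R_NMS-7356)² (T_NMS-889/T_NMS-7356)⁴ = (6.23)² × (0.647)⁴ = 38.81 × 0.1752 = 6.801.

6.80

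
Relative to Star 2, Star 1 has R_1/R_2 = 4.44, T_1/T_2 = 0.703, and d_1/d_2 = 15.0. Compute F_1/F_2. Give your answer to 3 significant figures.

L_1/L_2 = (R_1/R_2)²(T_1/T_2)⁴ = (4.44)² × (0.703)⁴ = 4.815.
F_1/F_2 = (L_1/L_2)/(d_1/d_2)² = 4.815 / (15.0)² = 0.02140.

0.0214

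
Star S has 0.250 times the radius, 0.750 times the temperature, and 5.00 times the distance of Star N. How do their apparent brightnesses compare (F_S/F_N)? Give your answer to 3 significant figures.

L_S/L_N = (R_S/R_N)²(T_S/T_N)⁴ = (0.250)² × (0.750)⁴ = 0.01978.
F_S/F_N = (L_S/L_N)/(d_S/d_N)² = 0.01978 / (5.00)² = 7.910×10^-4.

7.91×10^-4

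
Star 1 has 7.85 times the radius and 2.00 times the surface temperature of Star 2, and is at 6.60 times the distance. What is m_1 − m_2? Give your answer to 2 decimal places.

-3.39

L_1/L_2 = (7.85)²(2.00)⁴ = 986.0.
F_1/F_2 = (L_1/L_2)/(d_1/d_2)² = 986.0/43.56 = 22.63.
m_1 − m_2 = −2.5 log₁₀(22.63) = -3.39.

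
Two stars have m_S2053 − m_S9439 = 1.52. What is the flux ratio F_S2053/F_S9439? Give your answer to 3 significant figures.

F_S2053/F_S9439 = 10^(−(m_S2053 − m_S9439)/2.5) = 10^(-1.52/2.5) = 10^-0.608 = 0.2466.

0.247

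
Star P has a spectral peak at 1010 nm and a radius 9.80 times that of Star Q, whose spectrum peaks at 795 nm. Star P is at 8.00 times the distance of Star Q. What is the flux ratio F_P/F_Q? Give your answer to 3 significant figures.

0.576

Wien's law: T_P/T_Q = λ_Q/λ_P = 795/1010 = 0.7871.
L_P/L_Q = (R_P/R_Q)²(T_P/T_Q)⁴ = (9.80)²(0.7871)⁴ = 36.87.
F_P/F_Q = (L_P/L_Q)/(d_P/d_Q)² = 36.87/(8.00)² = 0.5760.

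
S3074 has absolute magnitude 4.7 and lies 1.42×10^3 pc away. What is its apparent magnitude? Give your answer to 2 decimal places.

15.46

m = M + 5 log₁₀(d/10 pc) = 4.7 + 5 log₁₀(1.42×10^3/10)
  = 4.7 + 5 × 2.152 = 4.7 + 10.76 = 15.46.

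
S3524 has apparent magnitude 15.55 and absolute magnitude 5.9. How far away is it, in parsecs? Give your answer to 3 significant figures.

851 pc

m − M = 5 log₁₀(d/10 pc)
15.55 − (5.9) = 9.65 = 5 log₁₀(d/10)
d = 10 × 10^(9.65/5) = 10 × 10^1.930 = 851.1 pc.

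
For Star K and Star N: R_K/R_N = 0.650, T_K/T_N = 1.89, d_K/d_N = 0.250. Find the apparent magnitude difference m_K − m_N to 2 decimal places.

L_K/L_N = (0.650)²(1.89)⁴ = 5.391.
F_K/F_N = (L_K/L_N)/(d_K/d_N)² = 5.391/0.06250 = 86.26.
m_K − m_N = −2.5 log₁₀(86.26) = -4.84.

-4.84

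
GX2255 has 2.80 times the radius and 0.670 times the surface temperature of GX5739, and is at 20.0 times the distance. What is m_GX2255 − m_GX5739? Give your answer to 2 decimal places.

L_GX2255/L_GX5739 = (2.80)²(0.670)⁴ = 1.580.
F_GX2255/F_GX5739 = (L_GX2255/L_GX5739)/(d_GX2255/d_GX5739)² = 1.580/400.0 = 0.003950.
m_GX2255 − m_GX5739 = −2.5 log₁₀(0.003950) = 6.01.

6.01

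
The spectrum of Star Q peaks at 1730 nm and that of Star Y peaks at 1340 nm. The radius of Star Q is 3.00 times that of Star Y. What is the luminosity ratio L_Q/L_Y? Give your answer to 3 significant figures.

Wien's law gives T ∝ 1/λ_max, so T_Q/T_Y = λ_Y/λ_Q = 1340/1730 = 0.7746.
Then L ∝ R²T⁴ gives L_Q/L_Y = (3.00)² × (0.7746)⁴ = 9.000 × 0.3599 = 3.239.

3.24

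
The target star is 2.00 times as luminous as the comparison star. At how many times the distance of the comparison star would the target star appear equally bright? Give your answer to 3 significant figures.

1.41

Equal flux requires L_t/d_t² = L_c/d_c², so d_t/d_c = √(L_t/L_c)
= √(2.00) = 1.414.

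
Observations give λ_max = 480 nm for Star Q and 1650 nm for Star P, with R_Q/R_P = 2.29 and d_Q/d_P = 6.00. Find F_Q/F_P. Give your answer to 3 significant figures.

20.3

Wien's law: T_Q/T_P = λ_P/λ_Q = 1650/480 = 3.438.
L_Q/L_P = (R_Q/R_P)²(T_Q/T_P)⁴ = (2.29)²(3.438)⁴ = 732.2.
F_Q/F_P = (L_Q/L_P)/(d_Q/d_P)² = 732.2/(6.00)² = 20.34.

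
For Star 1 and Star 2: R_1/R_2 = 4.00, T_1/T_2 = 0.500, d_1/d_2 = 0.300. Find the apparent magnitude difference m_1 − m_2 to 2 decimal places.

-2.61

L_1/L_2 = (4.00)²(0.500)⁴ = 1.000.
F_1/F_2 = (L_1/L_2)/(d_1/d_2)² = 1.000/0.09000 = 11.11.
m_1 − m_2 = −2.5 log₁₀(11.11) = -2.61.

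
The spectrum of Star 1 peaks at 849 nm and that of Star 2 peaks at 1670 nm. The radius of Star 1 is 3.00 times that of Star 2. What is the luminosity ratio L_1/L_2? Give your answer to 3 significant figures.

135

Wien's law gives T ∝ 1/λ_max, so T_1/T_2 = λ_2/λ_1 = 1670/849 = 1.967.
Then L ∝ R²T⁴ gives L_1/L_2 = (3.00)² × (1.967)⁴ = 9.000 × 14.97 = 134.7.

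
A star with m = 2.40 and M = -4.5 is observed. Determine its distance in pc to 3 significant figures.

m − M = 5 log₁₀(d/10 pc)
2.40 − (-4.5) = 6.90 = 5 log₁₀(d/10)
d = 10 × 10^(6.90/5) = 10 × 10^1.380 = 239.9 pc.

240 pc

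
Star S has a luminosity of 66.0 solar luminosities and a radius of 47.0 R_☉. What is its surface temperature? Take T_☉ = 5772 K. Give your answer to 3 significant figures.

2.40×10^3 K

T/T_☉ = (L/L_☉)^(1/4) / (R/R_☉)^(1/2)
T = 5772 × (66.0)^(1/4) / √(47.0) = 5772 × 2.850 / 6.856 = 2400 K.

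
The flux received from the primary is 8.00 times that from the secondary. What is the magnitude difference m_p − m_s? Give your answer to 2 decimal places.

-2.26

m_p − m_s = −2.5 log₁₀(F_p/F_s) = −2.5 log₁₀(8.00) = −2.5 × (0.903) = -2.258.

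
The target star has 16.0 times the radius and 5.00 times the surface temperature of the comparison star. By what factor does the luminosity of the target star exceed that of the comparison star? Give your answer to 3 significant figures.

From the Stefan–Boltzmann law, L ∝ R²T⁴, so
L_t/L_c = (R_t/R_c)² (T_t/T_c)⁴ = (16.0)² × (5.00)⁴ = 256.0 × 625.0 = 1.600×10^5.

1.60×10^5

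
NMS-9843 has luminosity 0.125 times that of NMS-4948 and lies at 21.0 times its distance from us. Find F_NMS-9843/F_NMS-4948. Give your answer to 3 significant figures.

F = L/(4πd²), so F_NMS-9843/F_NMS-4948 = (L_NMS-9843/L_NMS-4948) / (d_NMS-9843/d_NMS-4948)²
= 0.125 / (21.0)² = 0.125 / 441.0 = 2.834×10^-4.

2.83×10^-4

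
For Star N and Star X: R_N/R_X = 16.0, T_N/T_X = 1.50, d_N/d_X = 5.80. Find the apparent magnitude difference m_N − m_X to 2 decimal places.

-3.96

L_N/L_X = (16.0)²(1.50)⁴ = 1296.
F_N/F_X = (L_N/L_X)/(d_N/d_X)² = 1296/33.64 = 38.53.
m_N − m_X = −2.5 log₁₀(38.53) = -3.96.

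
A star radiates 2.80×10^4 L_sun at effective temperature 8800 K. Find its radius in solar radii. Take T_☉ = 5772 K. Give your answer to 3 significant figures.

72.0 solar radii

R/R_☉ = √(L/L_☉) / (T/T_☉)² = √(2.80×10^4) / (1.525)²
       = 167.3 / 2.324 = 71.99.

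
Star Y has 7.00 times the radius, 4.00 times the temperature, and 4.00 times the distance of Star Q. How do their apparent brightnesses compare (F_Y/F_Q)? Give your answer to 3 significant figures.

L_Y/L_Q = (R_Y/R_Q)²(T_Y/T_Q)⁴ = (7.00)² × (4.00)⁴ = 1.254×10^4.
F_Y/F_Q = (L_Y/L_Q)/(d_Y/d_Q)² = 1.254×10^4 / (4.00)² = 784.0.

784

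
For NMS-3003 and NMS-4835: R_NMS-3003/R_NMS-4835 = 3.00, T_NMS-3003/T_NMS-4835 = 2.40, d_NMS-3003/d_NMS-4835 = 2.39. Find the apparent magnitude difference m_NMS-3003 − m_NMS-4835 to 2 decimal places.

L_NMS-3003/L_NMS-4835 = (3.00)²(2.40)⁴ = 298.6.
F_NMS-3003/F_NMS-4835 = (L_NMS-3003/L_NMS-4835)/(d_NMS-3003/d_NMS-4835)² = 298.6/5.712 = 52.27.
m_NMS-3003 − m_NMS-4835 = −2.5 log₁₀(52.27) = -4.30.

-4.30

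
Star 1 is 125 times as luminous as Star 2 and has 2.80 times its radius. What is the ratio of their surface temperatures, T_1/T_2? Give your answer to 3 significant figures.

2.00

L ∝ R²T⁴ gives T ∝ (L/R²)^(1/4), so
T_1/T_2 = (125 / 2.80²)^(1/4) = (15.94)^(1/4) = 1.998.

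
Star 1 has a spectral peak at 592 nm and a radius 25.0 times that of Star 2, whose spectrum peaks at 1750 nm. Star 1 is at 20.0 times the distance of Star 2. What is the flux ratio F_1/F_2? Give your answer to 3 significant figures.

Wien's law: T_1/T_2 = λ_2/λ_1 = 1750/592 = 2.956.
L_1/L_2 = (R_1/R_2)²(T_1/T_2)⁴ = (25.0)²(2.956)⁴ = 4.772×10^4.
F_1/F_2 = (L_1/L_2)/(d_1/d_2)² = 4.772×10^4/(20.0)² = 119.3.

119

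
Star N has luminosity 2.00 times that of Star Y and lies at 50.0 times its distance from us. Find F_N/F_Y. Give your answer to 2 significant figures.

8.0×10^-4

F = L/(4πd²), so F_N/F_Y = (L_N/L_Y) / (d_N/d_Y)²
= 2.00 / (50.0)² = 2.00 / 2500 = 8.000×10^-4.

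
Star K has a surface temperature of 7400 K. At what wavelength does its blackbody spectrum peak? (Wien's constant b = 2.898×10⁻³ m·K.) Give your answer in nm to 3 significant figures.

λ_max = b/T = 2.898×10⁻³ / 7400 = 3.92×10^-7 m = 391.6 nm.

392 nm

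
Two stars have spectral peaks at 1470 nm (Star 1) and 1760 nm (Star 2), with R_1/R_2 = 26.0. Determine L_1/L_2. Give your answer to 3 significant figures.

1.39×10^3

Wien's law gives T ∝ 1/λ_max, so T_1/T_2 = λ_2/λ_1 = 1760/1470 = 1.197.
Then L ∝ R²T⁴ gives L_1/L_2 = (26.0)² × (1.197)⁴ = 676.0 × 2.055 = 1389.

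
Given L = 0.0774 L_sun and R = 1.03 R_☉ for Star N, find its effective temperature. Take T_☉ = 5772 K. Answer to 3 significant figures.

T/T_☉ = (L/L_☉)^(1/4) / (R/R_☉)^(1/2)
T = 5772 × (0.0774)^(1/4) / √(1.03) = 5772 × 0.5275 / 1.015 = 3000 K.

3.00×10^3 K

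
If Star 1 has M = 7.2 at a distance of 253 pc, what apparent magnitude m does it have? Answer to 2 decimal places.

14.22

m = M + 5 log₁₀(d/10 pc) = 7.2 + 5 log₁₀(253/10)
  = 7.2 + 5 × 1.403 = 7.2 + 7.02 = 14.22.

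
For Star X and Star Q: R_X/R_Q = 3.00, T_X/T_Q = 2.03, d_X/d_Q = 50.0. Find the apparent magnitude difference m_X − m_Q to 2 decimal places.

L_X/L_Q = (3.00)²(2.03)⁴ = 152.8.
F_X/F_Q = (L_X/L_Q)/(d_X/d_Q)² = 152.8/2500 = 0.06113.
m_X − m_Q = −2.5 log₁₀(0.06113) = 3.03.

3.03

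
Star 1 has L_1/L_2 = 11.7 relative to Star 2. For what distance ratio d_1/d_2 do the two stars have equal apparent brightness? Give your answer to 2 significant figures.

Equal flux requires L_1/d_1² = L_2/d_2², so d_1/d_2 = √(L_1/L_2)
= √(11.7) = 3.421.

3.4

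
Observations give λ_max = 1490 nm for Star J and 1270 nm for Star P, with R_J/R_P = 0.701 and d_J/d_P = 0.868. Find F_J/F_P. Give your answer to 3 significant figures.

0.344

Wien's law: T_J/T_P = λ_P/λ_J = 1270/1490 = 0.8523.
L_J/L_P = (R_J/R_P)²(T_J/T_P)⁴ = (0.701)²(0.8523)⁴ = 0.2594.
F_J/F_P = (L_J/L_P)/(d_J/d_P)² = 0.2594/(0.868)² = 0.3442.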